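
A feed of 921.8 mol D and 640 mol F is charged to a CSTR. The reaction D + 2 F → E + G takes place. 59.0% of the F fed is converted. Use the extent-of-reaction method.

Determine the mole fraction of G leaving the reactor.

0.138

F reacted = 0.59 × 640 = 377.6 mol; ν_F = −2, so ξ = 377.6/2 = 188.8 mol.
Outlet amounts (n = n₀ + ν ξ):
  D: 921.8 − 1(188.8) = 733
  F: 640 − 2(188.8) = 262.4
  E: 0 + 1(188.8) = 188.8
  G: 0 + 1(188.8) = 188.8
Total out = 1373 mol; y_G = 188.8 / 1373 = 0.1375.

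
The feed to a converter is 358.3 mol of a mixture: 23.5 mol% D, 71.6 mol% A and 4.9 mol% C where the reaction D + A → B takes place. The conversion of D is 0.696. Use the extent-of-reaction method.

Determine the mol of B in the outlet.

58.6 mol

D reacted = 0.696 × 84.2 = 58.6 mol; ν_D = −1, so ξ = 58.6/1 = 58.6 mol.
Outlet amounts (n = n₀ + ν ξ):
  D: 84.2 − 1(58.6) = 25.6
  A: 256.5 − 1(58.6) = 197.9
  B: 0 + 1(58.6) = 58.6
  C: 17.56 (inert)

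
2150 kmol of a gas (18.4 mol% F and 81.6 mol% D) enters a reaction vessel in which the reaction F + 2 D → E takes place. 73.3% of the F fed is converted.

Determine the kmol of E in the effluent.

F reacted = 0.733 × 395.6 = 290 kmol; ν_F = −1, so ξ = 290/1 = 290 kmol.
Outlet amounts (n = n₀ + ν ξ):
  F: 395.6 − 1(290) = 105.6
  D: 1754 − 2(290) = 1174
  E: 0 + 1(290) = 290

290 kmol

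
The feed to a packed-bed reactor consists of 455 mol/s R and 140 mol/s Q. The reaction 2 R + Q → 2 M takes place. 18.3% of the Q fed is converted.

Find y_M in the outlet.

0.09

Q reacted = 0.183 × 140 = 25.62 mol/s; ν_Q = −1, so ξ = 25.62/1 = 25.62 mol/s.
Outlet amounts (n = n₀ + ν ξ):
  R: 455 − 2(25.62) = 403.8
  Q: 140 − 1(25.62) = 114.4
  M: 0 + 2(25.62) = 51.24
Total out = 569.4 mol/s; y_M = 51.24 / 569.4 = 0.08999.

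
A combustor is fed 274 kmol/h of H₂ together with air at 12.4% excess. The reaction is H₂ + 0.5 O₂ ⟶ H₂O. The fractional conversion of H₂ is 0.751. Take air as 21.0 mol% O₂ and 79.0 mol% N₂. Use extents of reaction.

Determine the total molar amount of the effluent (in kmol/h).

904 kmol/h

Stoichiometric O₂ = 0.5 × 274 = 137 kmol/h; O₂ fed = 137 × 1.124 = 154 kmol/h.
N₂ fed = 154 × 79/21 = 579.3 kmol/h.
Fuel reacted = 0.751 × 274 → ξ = 205.8 kmol/h.
Outlet (n = n₀ + ν ξ):
  H₂: 274 − 1(205.8) = 68.23
  O₂: 154 − 0.5(205.8) = 51.1
  N₂: 579.3 (inert)
  H₂O: 0 + 1(205.8) = 205.8
Total out = 68.23 + 51.1 + 579.3 + 205.8 = 904.4 kmol/h.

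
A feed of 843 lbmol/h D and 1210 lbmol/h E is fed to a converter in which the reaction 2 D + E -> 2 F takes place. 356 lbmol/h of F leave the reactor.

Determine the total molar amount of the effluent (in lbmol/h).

1880 lbmol/h

For F: n = n₀ + 2ξ → 356 = 0 + 2ξ, giving ξ = 178 lbmol/h.
Outlet amounts (n = n₀ + ν ξ):
  D: 843 − 2(178) = 487
  E: 1210 − 1(178) = 1032
  F: 0 + 2(178) = 356
Total out = 487 + 1032 + 356 = 1875 lbmol/h.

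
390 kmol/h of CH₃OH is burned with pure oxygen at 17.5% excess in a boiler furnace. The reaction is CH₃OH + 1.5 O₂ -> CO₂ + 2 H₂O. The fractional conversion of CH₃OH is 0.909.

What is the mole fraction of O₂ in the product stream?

Stoichiometric O₂ = 1.5 × 390 = 585 kmol/h; O₂ fed = 585 × 1.175 = 687.4 kmol/h.
Fuel reacted = 0.909 × 390 → ξ = 354.5 kmol/h.
Outlet (n = n₀ + ν ξ):
  CH₃OH: 390 − 1(354.5) = 35.49
  O₂: 687.4 − 1.5(354.5) = 155.6
  CO₂: 0 + 1(354.5) = 354.5
  H₂O: 0 + 2(354.5) = 709
Total out = 1255 kmol/h; y_O₂ = 155.6 / 1255 = 0.124.

0.124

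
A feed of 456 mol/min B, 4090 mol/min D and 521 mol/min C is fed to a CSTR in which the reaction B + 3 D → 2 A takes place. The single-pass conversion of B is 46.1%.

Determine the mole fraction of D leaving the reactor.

B reacted = 0.461 × 456 = 210.2 mol/min; ν_B = −1, so ξ = 210.2/1 = 210.2 mol/min.
Outlet amounts (n = n₀ + ν ξ):
  B: 456 − 1(210.2) = 245.8
  D: 4090 − 3(210.2) = 3459
  A: 0 + 2(210.2) = 420.4
  C: 521 (inert)
Total out = 4647 mol/min; y_D = 3459 / 4647 = 0.7445.

0.744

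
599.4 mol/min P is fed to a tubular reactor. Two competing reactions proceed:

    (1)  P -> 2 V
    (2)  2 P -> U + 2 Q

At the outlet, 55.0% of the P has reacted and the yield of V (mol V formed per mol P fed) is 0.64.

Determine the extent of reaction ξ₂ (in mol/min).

Yield of V: 2ξ₁ / 599.4 = 0.64 → ξ₁ = 191.8 mol/min.
Conversion of P: 1ξ₁ + 2ξ₂ = 0.55 × 599.4 = 329.7 → ξ₂ = 68.93 mol/min.
Outlet amounts (n = n₀ + Σ ν·ξ):
  P: 599.4 − 1(191.8) − 2(68.93) = 269.7
  V: 0 + 2(191.8) = 383.6
  U: 0 + 1(68.93) = 68.93
  Q: 0 + 2(68.93) = 137.9

ξ₂ = 68.9 mol/min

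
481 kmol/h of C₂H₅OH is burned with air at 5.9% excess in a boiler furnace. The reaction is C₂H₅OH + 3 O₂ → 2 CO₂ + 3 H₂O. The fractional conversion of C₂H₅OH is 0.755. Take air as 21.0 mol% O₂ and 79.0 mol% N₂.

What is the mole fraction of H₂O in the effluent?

0.134

Stoichiometric O₂ = 3 × 481 = 1443 kmol/h; O₂ fed = 1443 × 1.059 = 1528 kmol/h.
N₂ fed = 1528 × 79/21 = 5749 kmol/h.
Fuel reacted = 0.755 × 481 → ξ = 363.2 kmol/h.
Outlet (n = n₀ + ν ξ):
  C₂H₅OH: 481 − 1(363.2) = 117.8
  O₂: 1528 − 3(363.2) = 438.7
  N₂: 5749 (inert)
  CO₂: 0 + 2(363.2) = 726.3
  H₂O: 0 + 3(363.2) = 1089
Total out = 8121 kmol/h; y_H₂O = 1089 / 8121 = 0.1342.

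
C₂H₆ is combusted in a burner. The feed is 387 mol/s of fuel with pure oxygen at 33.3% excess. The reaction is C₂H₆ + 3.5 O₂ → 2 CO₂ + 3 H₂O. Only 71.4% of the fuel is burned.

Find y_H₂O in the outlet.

Stoichiometric O₂ = 3.5 × 387 = 1354 mol/s; O₂ fed = 1354 × 1.333 = 1806 mol/s.
Fuel reacted = 0.714 × 387 → ξ = 276.3 mol/s.
Outlet (n = n₀ + ν ξ):
  C₂H₆: 387 − 1(276.3) = 110.7
  O₂: 1806 − 3.5(276.3) = 838.4
  CO₂: 0 + 2(276.3) = 552.6
  H₂O: 0 + 3(276.3) = 829
Total out = 2331 mol/s; y_H₂O = 829 / 2331 = 0.3557.

0.356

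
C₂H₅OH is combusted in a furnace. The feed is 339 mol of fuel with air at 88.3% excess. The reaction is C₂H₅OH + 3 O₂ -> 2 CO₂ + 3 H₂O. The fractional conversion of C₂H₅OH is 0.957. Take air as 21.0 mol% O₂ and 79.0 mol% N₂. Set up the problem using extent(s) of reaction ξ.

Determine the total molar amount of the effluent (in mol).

Stoichiometric O₂ = 3 × 339 = 1017 mol; O₂ fed = 1017 × 1.883 = 1915 mol.
N₂ fed = 1915 × 79/21 = 7204 mol.
Fuel reacted = 0.957 × 339 → ξ = 324.4 mol.
Outlet (n = n₀ + ν ξ):
  C₂H₅OH: 339 − 1(324.4) = 14.58
  O₂: 1915 − 3(324.4) = 941.7
  N₂: 7204 (inert)
  CO₂: 0 + 2(324.4) = 648.8
  H₂O: 0 + 3(324.4) = 973.3
Total out = 14.58 + 941.7 + 7204 + 648.8 + 973.3 = 9783 mol.

9780 mol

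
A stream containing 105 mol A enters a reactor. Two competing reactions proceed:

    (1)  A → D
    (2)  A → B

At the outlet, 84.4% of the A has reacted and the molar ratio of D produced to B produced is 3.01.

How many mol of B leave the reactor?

22.1 mol

Conversion of A: A consumed = 0.844 × 105 = 88.62 mol = 1ξ₁ + 1ξ₂.
Selectivity: 1ξ₁ / (1ξ₂) = 3.01 → ξ₁ = 3.01 ξ₂.
Substitute: (1·3.01 + 1) ξ₂ = 88.62 → ξ₂ = 22.1 mol, ξ₁ = 66.52 mol.
Outlet amounts (n = n₀ + Σ ν·ξ):
  A: 105 − 1(66.52) − 1(22.1) = 16.38
  D: 0 + 1(66.52) = 66.52
  B: 0 + 1(22.1) = 22.1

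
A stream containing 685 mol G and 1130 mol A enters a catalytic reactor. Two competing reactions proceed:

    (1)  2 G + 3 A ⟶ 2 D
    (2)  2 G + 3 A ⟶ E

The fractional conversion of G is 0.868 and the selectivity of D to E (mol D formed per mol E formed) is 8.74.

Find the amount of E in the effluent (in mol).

Conversion of G: G consumed = 0.868 × 685 = 594.6 mol = 2ξ₁ + 2ξ₂.
Selectivity: 2ξ₁ / (1ξ₂) = 8.74 → ξ₁ = 4.37 ξ₂.
Substitute: (2·4.37 + 2) ξ₂ = 594.6 → ξ₂ = 55.36 mol, ξ₁ = 241.9 mol.
Outlet amounts (n = n₀ + Σ ν·ξ):
  G: 685 − 2(241.9) − 2(55.36) = 90.42
  A: 1130 − 3(241.9) − 3(55.36) = 238.1
  D: 0 + 2(241.9) = 483.9
  E: 0 + 1(55.36) = 55.36

55.4 mol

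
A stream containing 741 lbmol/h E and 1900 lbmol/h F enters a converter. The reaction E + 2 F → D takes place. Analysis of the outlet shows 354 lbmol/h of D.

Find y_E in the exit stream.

0.2

For D: n = n₀ + 1ξ → 354 = 0 + 1ξ, giving ξ = 354 lbmol/h.
Outlet amounts (n = n₀ + ν ξ):
  E: 741 − 1(354) = 387
  F: 1900 − 2(354) = 1192
  D: 0 + 1(354) = 354
Total out = 1933 lbmol/h; y_E = 387 / 1933 = 0.2002.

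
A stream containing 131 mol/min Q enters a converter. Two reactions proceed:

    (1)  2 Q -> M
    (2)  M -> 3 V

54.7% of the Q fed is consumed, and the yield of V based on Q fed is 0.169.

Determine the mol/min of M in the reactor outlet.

Conversion of Q: Q consumed = 2ξ₁ = 0.547 × 131 → ξ₁ = 35.83 mol/min.
Yield of V: 3ξ₂ / 131 = 0.169 → ξ₂ = 7.38 mol/min.
Outlet amounts (n = n₀ + Σ ν·ξ):
  Q: 131 − 2(35.83) = 59.34
  M: 0 + 1(35.83) − 1(7.38) = 28.45
  V: 0 + 3(7.38) = 22.14

28.4 mol/min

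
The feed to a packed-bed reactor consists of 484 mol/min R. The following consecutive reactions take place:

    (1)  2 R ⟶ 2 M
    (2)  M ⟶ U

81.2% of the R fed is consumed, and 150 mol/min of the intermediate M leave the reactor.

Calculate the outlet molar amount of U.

243 mol/min

Conversion of R: R consumed = 2ξ₁ = 0.812 × 484 → ξ₁ = 196.5 mol/min.
M balance: n_M = 0 + 2ξ₁ − 1ξ₂ = 150 → ξ₂ = (2·196.5 − 150)/1 = 243 mol/min.
Outlet amounts (n = n₀ + Σ ν·ξ):
  R: 484 − 2(196.5) = 90.99
  M: 0 + 2(196.5) − 1(243) = 150
  U: 0 + 1(243) = 243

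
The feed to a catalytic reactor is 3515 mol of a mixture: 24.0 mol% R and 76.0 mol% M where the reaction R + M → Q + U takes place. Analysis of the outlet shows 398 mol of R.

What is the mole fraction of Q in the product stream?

0.127

For R: n = n₀ − 1ξ → 398 = 843.6 − 1ξ, giving ξ = 445.6 mol.
Outlet amounts (n = n₀ + ν ξ):
  R: 843.6 − 1(445.6) = 398
  M: 2671 − 1(445.6) = 2226
  Q: 0 + 1(445.6) = 445.6
  U: 0 + 1(445.6) = 445.6
Total out = 3515 mol; y_Q = 445.6 / 3515 = 0.1268.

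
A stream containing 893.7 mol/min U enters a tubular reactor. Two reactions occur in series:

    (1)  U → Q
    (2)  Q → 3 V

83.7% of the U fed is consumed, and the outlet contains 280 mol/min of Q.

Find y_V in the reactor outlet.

Conversion of U: U consumed = 1ξ₁ = 0.837 × 893.7 → ξ₁ = 748 mol/min.
Q balance: n_Q = 0 + 1ξ₁ − 1ξ₂ = 280 → ξ₂ = (1·748 − 280)/1 = 468 mol/min.
Outlet amounts (n = n₀ + Σ ν·ξ):
  U: 893.7 − 1(748) = 145.7
  Q: 0 + 1(748) − 1(468) = 280
  V: 0 + 3(468) = 1404
Total out = 1830 mol/min; y_V = 1404 / 1830 = 0.7674.

0.767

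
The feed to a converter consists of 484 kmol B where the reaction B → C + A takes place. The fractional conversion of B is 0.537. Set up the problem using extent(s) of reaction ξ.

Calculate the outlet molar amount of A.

B reacted = 0.537 × 484 = 259.9 kmol; ν_B = −1, so ξ = 259.9/1 = 259.9 kmol.
Outlet amounts (n = n₀ + ν ξ):
  B: 484 − 1(259.9) = 224.1
  C: 0 + 1(259.9) = 259.9
  A: 0 + 1(259.9) = 259.9

260 kmol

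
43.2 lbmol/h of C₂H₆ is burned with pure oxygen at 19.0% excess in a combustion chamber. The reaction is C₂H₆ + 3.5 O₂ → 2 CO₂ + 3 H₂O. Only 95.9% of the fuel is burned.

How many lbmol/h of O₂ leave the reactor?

Stoichiometric O₂ = 3.5 × 43.2 = 151.2 lbmol/h; O₂ fed = 151.2 × 1.190 = 179.9 lbmol/h.
Fuel reacted = 0.959 × 43.2 → ξ = 41.43 lbmol/h.
Outlet (n = n₀ + ν ξ):
  C₂H₆: 43.2 − 1(41.43) = 1.771
  O₂: 179.9 − 3.5(41.43) = 34.93
  CO₂: 0 + 2(41.43) = 82.86
  H₂O: 0 + 3(41.43) = 124.3

34.9 lbmol/h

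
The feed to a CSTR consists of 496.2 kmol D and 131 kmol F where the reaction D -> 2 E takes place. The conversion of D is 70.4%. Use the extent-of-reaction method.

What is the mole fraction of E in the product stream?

0.715

D reacted = 0.704 × 496.2 = 349.3 kmol; ν_D = −1, so ξ = 349.3/1 = 349.3 kmol.
Outlet amounts (n = n₀ + ν ξ):
  D: 496.2 − 1(349.3) = 146.9
  E: 0 + 2(349.3) = 698.6
  F: 131 (inert)
Total out = 976.5 kmol; y_E = 698.6 / 976.5 = 0.7154.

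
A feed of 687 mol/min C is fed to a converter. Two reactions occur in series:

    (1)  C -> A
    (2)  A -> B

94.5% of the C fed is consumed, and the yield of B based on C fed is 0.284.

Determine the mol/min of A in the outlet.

454 mol/min

Conversion of C: C consumed = 1ξ₁ = 0.945 × 687 → ξ₁ = 649.2 mol/min.
Yield of B: 1ξ₂ / 687 = 0.284 → ξ₂ = 195.1 mol/min.
Outlet amounts (n = n₀ + Σ ν·ξ):
  C: 687 − 1(649.2) = 37.79
  A: 0 + 1(649.2) − 1(195.1) = 454.1
  B: 0 + 1(195.1) = 195.1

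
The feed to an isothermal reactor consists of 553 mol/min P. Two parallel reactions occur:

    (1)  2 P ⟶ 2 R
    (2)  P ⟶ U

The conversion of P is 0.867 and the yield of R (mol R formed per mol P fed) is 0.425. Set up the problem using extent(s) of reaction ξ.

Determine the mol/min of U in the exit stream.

Yield of R: 2ξ₁ / 553 = 0.425 → ξ₁ = 117.5 mol/min.
Conversion of P: 2ξ₁ + 1ξ₂ = 0.867 × 553 = 479.5 → ξ₂ = 244.4 mol/min.
Outlet amounts (n = n₀ + Σ ν·ξ):
  P: 553 − 2(117.5) − 1(244.4) = 73.55
  R: 0 + 2(117.5) = 235
  U: 0 + 1(244.4) = 244.4

244 mol/min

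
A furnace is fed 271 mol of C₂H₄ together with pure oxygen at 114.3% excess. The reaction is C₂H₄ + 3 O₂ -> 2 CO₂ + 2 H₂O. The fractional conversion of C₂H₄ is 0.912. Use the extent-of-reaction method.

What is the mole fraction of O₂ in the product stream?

Stoichiometric O₂ = 3 × 271 = 813 mol; O₂ fed = 813 × 2.143 = 1742 mol.
Fuel reacted = 0.912 × 271 → ξ = 247.2 mol.
Outlet (n = n₀ + ν ξ):
  C₂H₄: 271 − 1(247.2) = 23.85
  O₂: 1742 − 3(247.2) = 1001
  CO₂: 0 + 2(247.2) = 494.3
  H₂O: 0 + 2(247.2) = 494.3
Total out = 2013 mol; y_O₂ = 1001 / 2013 = 0.4971.

0.497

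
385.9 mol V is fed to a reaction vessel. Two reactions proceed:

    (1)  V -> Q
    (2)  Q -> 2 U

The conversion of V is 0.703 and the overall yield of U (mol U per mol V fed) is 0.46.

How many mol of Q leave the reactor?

Conversion of V: V consumed = 1ξ₁ = 0.703 × 385.9 → ξ₁ = 271.3 mol.
Yield of U: 2ξ₂ / 385.9 = 0.46 → ξ₂ = 88.76 mol.
Outlet amounts (n = n₀ + Σ ν·ξ):
  V: 385.9 − 1(271.3) = 114.6
  Q: 0 + 1(271.3) − 1(88.76) = 182.5
  U: 0 + 2(88.76) = 177.5

183 mol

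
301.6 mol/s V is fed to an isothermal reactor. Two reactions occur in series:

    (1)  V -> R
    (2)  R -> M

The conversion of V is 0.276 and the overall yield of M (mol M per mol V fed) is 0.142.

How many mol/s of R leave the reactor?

40.4 mol/s

Conversion of V: V consumed = 1ξ₁ = 0.276 × 301.6 → ξ₁ = 83.24 mol/s.
Yield of M: 1ξ₂ / 301.6 = 0.142 → ξ₂ = 42.83 mol/s.
Outlet amounts (n = n₀ + Σ ν·ξ):
  V: 301.6 − 1(83.24) = 218.4
  R: 0 + 1(83.24) − 1(42.83) = 40.41
  M: 0 + 1(42.83) = 42.83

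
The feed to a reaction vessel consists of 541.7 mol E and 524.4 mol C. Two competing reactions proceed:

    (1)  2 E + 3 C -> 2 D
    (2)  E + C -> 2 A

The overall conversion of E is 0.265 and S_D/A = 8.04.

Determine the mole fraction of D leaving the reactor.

Conversion of E: E consumed = 0.265 × 541.7 = 143.6 mol = 2ξ₁ + 1ξ₂.
Selectivity: 2ξ₁ / (2ξ₂) = 8.04 → ξ₁ = 8.04 ξ₂.
Substitute: (2·8.04 + 1) ξ₂ = 143.6 → ξ₂ = 8.405 mol, ξ₁ = 67.57 mol.
Outlet amounts (n = n₀ + Σ ν·ξ):
  E: 541.7 − 2(67.57) − 1(8.405) = 398.1
  C: 524.4 − 3(67.57) − 1(8.405) = 313.3
  D: 0 + 2(67.57) = 135.1
  A: 0 + 2(8.405) = 16.81
Total out = 863.4 mol; y_D = 135.1 / 863.4 = 0.1565.

0.157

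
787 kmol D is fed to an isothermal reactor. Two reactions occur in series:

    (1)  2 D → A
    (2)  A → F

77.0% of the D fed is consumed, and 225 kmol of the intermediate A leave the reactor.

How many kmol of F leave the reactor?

78 kmol

Conversion of D: D consumed = 2ξ₁ = 0.77 × 787 → ξ₁ = 303 kmol.
A balance: n_A = 0 + 1ξ₁ − 1ξ₂ = 225 → ξ₂ = (1·303 − 225)/1 = 78 kmol.
Outlet amounts (n = n₀ + Σ ν·ξ):
  D: 787 − 2(303) = 181
  A: 0 + 1(303) − 1(78) = 225
  F: 0 + 1(78) = 78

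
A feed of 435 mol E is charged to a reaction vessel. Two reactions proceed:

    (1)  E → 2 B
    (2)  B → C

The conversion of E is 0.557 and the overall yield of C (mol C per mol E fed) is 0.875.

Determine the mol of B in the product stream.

104 mol

Conversion of E: E consumed = 1ξ₁ = 0.557 × 435 → ξ₁ = 242.3 mol.
Yield of C: 1ξ₂ / 435 = 0.875 → ξ₂ = 380.6 mol.
Outlet amounts (n = n₀ + Σ ν·ξ):
  E: 435 − 1(242.3) = 192.7
  B: 0 + 2(242.3) − 1(380.6) = 104
  C: 0 + 1(380.6) = 380.6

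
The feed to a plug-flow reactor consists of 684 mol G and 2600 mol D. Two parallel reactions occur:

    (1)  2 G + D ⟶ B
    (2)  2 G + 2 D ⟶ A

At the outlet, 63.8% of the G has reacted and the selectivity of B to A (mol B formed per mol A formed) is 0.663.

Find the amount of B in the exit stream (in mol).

87 mol

Conversion of G: G consumed = 0.638 × 684 = 436.4 mol = 2ξ₁ + 2ξ₂.
Selectivity: 1ξ₁ / (1ξ₂) = 0.663 → ξ₁ = 0.663 ξ₂.
Substitute: (2·0.663 + 2) ξ₂ = 436.4 → ξ₂ = 131.2 mol, ξ₁ = 86.99 mol.
Outlet amounts (n = n₀ + Σ ν·ξ):
  G: 684 − 2(86.99) − 2(131.2) = 247.6
  D: 2600 − 1(86.99) − 2(131.2) = 2251
  B: 0 + 1(86.99) = 86.99
  A: 0 + 1(131.2) = 131.2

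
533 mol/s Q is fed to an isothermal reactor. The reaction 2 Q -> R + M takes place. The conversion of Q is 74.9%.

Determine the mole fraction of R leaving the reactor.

0.374

Q reacted = 0.749 × 533 = 399.2 mol/s; ν_Q = −2, so ξ = 399.2/2 = 199.6 mol/s.
Outlet amounts (n = n₀ + ν ξ):
  Q: 533 − 2(199.6) = 133.8
  R: 0 + 1(199.6) = 199.6
  M: 0 + 1(199.6) = 199.6
Total out = 533 mol/s; y_R = 199.6 / 533 = 0.3745.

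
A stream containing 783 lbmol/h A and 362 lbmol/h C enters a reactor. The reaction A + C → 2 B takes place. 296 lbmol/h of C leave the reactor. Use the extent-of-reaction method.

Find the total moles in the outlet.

1140 lbmol/h

For C: n = n₀ − 1ξ → 296 = 362 − 1ξ, giving ξ = 66 lbmol/h.
Outlet amounts (n = n₀ + ν ξ):
  A: 783 − 1(66) = 717
  C: 362 − 1(66) = 296
  B: 0 + 2(66) = 132
Total out = 717 + 296 + 132 = 1145 lbmol/h.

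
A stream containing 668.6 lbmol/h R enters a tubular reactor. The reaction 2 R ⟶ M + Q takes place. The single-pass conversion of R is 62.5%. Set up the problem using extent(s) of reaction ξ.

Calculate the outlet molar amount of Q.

R reacted = 0.625 × 668.6 = 417.9 lbmol/h; ν_R = −2, so ξ = 417.9/2 = 208.9 lbmol/h.
Outlet amounts (n = n₀ + ν ξ):
  R: 668.6 − 2(208.9) = 250.7
  M: 0 + 1(208.9) = 208.9
  Q: 0 + 1(208.9) = 208.9

209 lbmol/h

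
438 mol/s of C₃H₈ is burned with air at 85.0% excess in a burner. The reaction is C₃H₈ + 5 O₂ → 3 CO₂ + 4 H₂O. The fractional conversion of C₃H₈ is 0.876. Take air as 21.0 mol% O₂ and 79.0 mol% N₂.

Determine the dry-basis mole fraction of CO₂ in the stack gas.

0.062

Stoichiometric O₂ = 5 × 438 = 2190 mol/s; O₂ fed = 2190 × 1.850 = 4052 mol/s.
N₂ fed = 4052 × 79/21 = 15240 mol/s.
Fuel reacted = 0.876 × 438 → ξ = 383.7 mol/s.
Outlet (n = n₀ + ν ξ):
  C₃H₈: 438 − 1(383.7) = 54.31
  O₂: 4052 − 5(383.7) = 2133
  N₂: 15240 (inert)
  CO₂: 0 + 3(383.7) = 1151
  H₂O: 0 + 4(383.7) = 1535
Dry total = 18580 mol/s; y_CO₂ (dry) = 1151 / 18580 = 0.06195.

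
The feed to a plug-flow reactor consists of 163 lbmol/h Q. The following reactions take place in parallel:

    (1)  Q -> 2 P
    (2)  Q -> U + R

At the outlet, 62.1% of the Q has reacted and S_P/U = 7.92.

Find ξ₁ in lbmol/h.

Conversion of Q: Q consumed = 0.621 × 163 = 101.2 lbmol/h = 1ξ₁ + 1ξ₂.
Selectivity: 2ξ₁ / (1ξ₂) = 7.92 → ξ₁ = 3.96 ξ₂.
Substitute: (1·3.96 + 1) ξ₂ = 101.2 → ξ₂ = 20.41 lbmol/h, ξ₁ = 80.82 lbmol/h.
Outlet amounts (n = n₀ + Σ ν·ξ):
  Q: 163 − 1(80.82) − 1(20.41) = 61.78
  P: 0 + 2(80.82) = 161.6
  U: 0 + 1(20.41) = 20.41
  R: 0 + 1(20.41) = 20.41

ξ₁ = 80.8 lbmol/h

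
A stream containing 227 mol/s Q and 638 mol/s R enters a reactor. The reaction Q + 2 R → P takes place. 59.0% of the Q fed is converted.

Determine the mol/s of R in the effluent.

Q reacted = 0.59 × 227 = 133.9 mol/s; ν_Q = −1, so ξ = 133.9/1 = 133.9 mol/s.
Outlet amounts (n = n₀ + ν ξ):
  Q: 227 − 1(133.9) = 93.07
  R: 638 − 2(133.9) = 370.1
  P: 0 + 1(133.9) = 133.9

370 mol/s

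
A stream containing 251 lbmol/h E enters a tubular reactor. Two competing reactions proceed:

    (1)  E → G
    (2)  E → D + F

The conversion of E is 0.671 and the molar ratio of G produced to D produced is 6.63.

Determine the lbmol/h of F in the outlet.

Conversion of E: E consumed = 0.671 × 251 = 168.4 lbmol/h = 1ξ₁ + 1ξ₂.
Selectivity: 1ξ₁ / (1ξ₂) = 6.63 → ξ₁ = 6.63 ξ₂.
Substitute: (1·6.63 + 1) ξ₂ = 168.4 → ξ₂ = 22.07 lbmol/h, ξ₁ = 146.3 lbmol/h.
Outlet amounts (n = n₀ + Σ ν·ξ):
  E: 251 − 1(146.3) − 1(22.07) = 82.58
  G: 0 + 1(146.3) = 146.3
  D: 0 + 1(22.07) = 22.07
  F: 0 + 1(22.07) = 22.07

22.1 lbmol/h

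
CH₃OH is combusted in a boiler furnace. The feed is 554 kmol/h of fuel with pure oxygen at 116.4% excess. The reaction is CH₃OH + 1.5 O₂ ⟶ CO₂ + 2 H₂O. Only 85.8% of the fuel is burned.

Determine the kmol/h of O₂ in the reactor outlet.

Stoichiometric O₂ = 1.5 × 554 = 831 kmol/h; O₂ fed = 831 × 2.164 = 1798 kmol/h.
Fuel reacted = 0.858 × 554 → ξ = 475.3 kmol/h.
Outlet (n = n₀ + ν ξ):
  CH₃OH: 554 − 1(475.3) = 78.67
  O₂: 1798 − 1.5(475.3) = 1085
  CO₂: 0 + 1(475.3) = 475.3
  H₂O: 0 + 2(475.3) = 950.7

1090 kmol/h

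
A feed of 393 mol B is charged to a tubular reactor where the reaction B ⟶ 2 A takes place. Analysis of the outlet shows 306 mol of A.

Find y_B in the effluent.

For A: n = n₀ + 2ξ → 306 = 0 + 2ξ, giving ξ = 153 mol.
Outlet amounts (n = n₀ + ν ξ):
  B: 393 − 1(153) = 240
  A: 0 + 2(153) = 306
Total out = 546 mol; y_B = 240 / 546 = 0.4396.

0.44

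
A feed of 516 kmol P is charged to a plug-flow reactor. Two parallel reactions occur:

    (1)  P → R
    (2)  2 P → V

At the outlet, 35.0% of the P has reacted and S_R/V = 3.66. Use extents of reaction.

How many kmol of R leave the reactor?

117 kmol

Conversion of P: P consumed = 0.35 × 516 = 180.6 kmol = 1ξ₁ + 2ξ₂.
Selectivity: 1ξ₁ / (1ξ₂) = 3.66 → ξ₁ = 3.66 ξ₂.
Substitute: (1·3.66 + 2) ξ₂ = 180.6 → ξ₂ = 31.91 kmol, ξ₁ = 116.8 kmol.
Outlet amounts (n = n₀ + Σ ν·ξ):
  P: 516 − 1(116.8) − 2(31.91) = 335.4
  R: 0 + 1(116.8) = 116.8
  V: 0 + 1(31.91) = 31.91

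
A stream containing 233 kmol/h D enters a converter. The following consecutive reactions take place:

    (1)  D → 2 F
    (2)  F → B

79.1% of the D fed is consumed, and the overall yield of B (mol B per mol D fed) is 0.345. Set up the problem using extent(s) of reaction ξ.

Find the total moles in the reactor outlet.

Conversion of D: D consumed = 1ξ₁ = 0.791 × 233 → ξ₁ = 184.3 kmol/h.
Yield of B: 1ξ₂ / 233 = 0.345 → ξ₂ = 80.38 kmol/h.
Outlet amounts (n = n₀ + Σ ν·ξ):
  D: 233 − 1(184.3) = 48.7
  F: 0 + 2(184.3) − 1(80.38) = 288.2
  B: 0 + 1(80.38) = 80.38
Total out = 48.7 + 288.2 + 80.38 = 417.3 kmol/h.

417 kmol/h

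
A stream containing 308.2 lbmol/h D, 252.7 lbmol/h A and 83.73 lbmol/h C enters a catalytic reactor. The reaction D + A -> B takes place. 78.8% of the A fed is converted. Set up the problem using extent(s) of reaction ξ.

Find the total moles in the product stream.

A reacted = 0.788 × 252.7 = 199.1 lbmol/h; ν_A = −1, so ξ = 199.1/1 = 199.1 lbmol/h.
Outlet amounts (n = n₀ + ν ξ):
  D: 308.2 − 1(199.1) = 109.1
  A: 252.7 − 1(199.1) = 53.57
  B: 0 + 1(199.1) = 199.1
  C: 83.73 (inert)
Total out = 109.1 + 53.57 + 199.1 + 83.73 = 445.5 lbmol/h.

446 lbmol/h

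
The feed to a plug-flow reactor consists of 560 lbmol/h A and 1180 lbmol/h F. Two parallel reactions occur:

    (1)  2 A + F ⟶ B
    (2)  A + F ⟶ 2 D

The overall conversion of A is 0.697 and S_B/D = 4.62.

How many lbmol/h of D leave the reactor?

40.1 lbmol/h

Conversion of A: A consumed = 0.697 × 560 = 390.3 lbmol/h = 2ξ₁ + 1ξ₂.
Selectivity: 1ξ₁ / (2ξ₂) = 4.62 → ξ₁ = 9.24 ξ₂.
Substitute: (2·9.24 + 1) ξ₂ = 390.3 → ξ₂ = 20.04 lbmol/h, ξ₁ = 185.1 lbmol/h.
Outlet amounts (n = n₀ + Σ ν·ξ):
  A: 560 − 2(185.1) − 1(20.04) = 169.7
  F: 1180 − 1(185.1) − 1(20.04) = 974.8
  B: 0 + 1(185.1) = 185.1
  D: 0 + 2(20.04) = 40.07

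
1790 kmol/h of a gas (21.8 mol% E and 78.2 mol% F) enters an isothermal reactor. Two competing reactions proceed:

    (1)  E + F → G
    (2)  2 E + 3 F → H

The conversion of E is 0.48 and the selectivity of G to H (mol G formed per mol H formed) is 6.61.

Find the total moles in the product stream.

1560 kmol/h

Conversion of E: E consumed = 0.48 × 390.2 = 187.3 kmol/h = 1ξ₁ + 2ξ₂.
Selectivity: 1ξ₁ / (1ξ₂) = 6.61 → ξ₁ = 6.61 ξ₂.
Substitute: (1·6.61 + 2) ξ₂ = 187.3 → ξ₂ = 21.75 kmol/h, ξ₁ = 143.8 kmol/h.
Outlet amounts (n = n₀ + Σ ν·ξ):
  E: 390.2 − 1(143.8) − 2(21.75) = 202.9
  F: 1400 − 1(143.8) − 3(21.75) = 1191
  G: 0 + 1(143.8) = 143.8
  H: 0 + 1(21.75) = 21.75
Total out = 202.9 + 1191 + 143.8 + 21.75 = 1559 kmol/h.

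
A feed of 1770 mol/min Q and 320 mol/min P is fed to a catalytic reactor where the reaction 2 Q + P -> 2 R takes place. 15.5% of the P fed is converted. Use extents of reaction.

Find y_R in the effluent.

0.0486

P reacted = 0.155 × 320 = 49.6 mol/min; ν_P = −1, so ξ = 49.6/1 = 49.6 mol/min.
Outlet amounts (n = n₀ + ν ξ):
  Q: 1770 − 2(49.6) = 1671
  P: 320 − 1(49.6) = 270.4
  R: 0 + 2(49.6) = 99.2
Total out = 2040 mol/min; y_R = 99.2 / 2040 = 0.04862.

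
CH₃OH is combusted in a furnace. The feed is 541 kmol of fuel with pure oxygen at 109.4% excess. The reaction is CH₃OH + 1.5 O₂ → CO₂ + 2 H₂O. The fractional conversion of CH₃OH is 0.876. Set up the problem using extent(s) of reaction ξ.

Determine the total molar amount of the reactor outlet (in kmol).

2480 kmol

Stoichiometric O₂ = 1.5 × 541 = 811.5 kmol; O₂ fed = 811.5 × 2.094 = 1699 kmol.
Fuel reacted = 0.876 × 541 → ξ = 473.9 kmol.
Outlet (n = n₀ + ν ξ):
  CH₃OH: 541 − 1(473.9) = 67.08
  O₂: 1699 − 1.5(473.9) = 988.4
  CO₂: 0 + 1(473.9) = 473.9
  H₂O: 0 + 2(473.9) = 947.8
Total out = 67.08 + 988.4 + 473.9 + 947.8 = 2477 kmol.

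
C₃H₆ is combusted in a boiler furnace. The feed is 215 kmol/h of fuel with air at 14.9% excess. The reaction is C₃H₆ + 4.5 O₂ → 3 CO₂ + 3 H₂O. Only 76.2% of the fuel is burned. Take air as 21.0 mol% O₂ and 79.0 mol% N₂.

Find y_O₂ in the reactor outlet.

0.067

Stoichiometric O₂ = 4.5 × 215 = 967.5 kmol/h; O₂ fed = 967.5 × 1.149 = 1112 kmol/h.
N₂ fed = 1112 × 79/21 = 4182 kmol/h.
Fuel reacted = 0.762 × 215 → ξ = 163.8 kmol/h.
Outlet (n = n₀ + ν ξ):
  C₃H₆: 215 − 1(163.8) = 51.17
  O₂: 1112 − 4.5(163.8) = 374.4
  N₂: 4182 (inert)
  CO₂: 0 + 3(163.8) = 491.5
  H₂O: 0 + 3(163.8) = 491.5
Total out = 5591 kmol/h; y_O₂ = 374.4 / 5591 = 0.06697.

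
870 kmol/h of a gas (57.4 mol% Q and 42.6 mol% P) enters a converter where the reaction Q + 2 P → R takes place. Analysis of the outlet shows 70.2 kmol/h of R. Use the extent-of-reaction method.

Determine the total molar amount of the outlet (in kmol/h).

730 kmol/h

For R: n = n₀ + 1ξ → 70.2 = 0 + 1ξ, giving ξ = 70.2 kmol/h.
Outlet amounts (n = n₀ + ν ξ):
  Q: 499.4 − 1(70.2) = 429.2
  P: 370.6 − 2(70.2) = 230.2
  R: 0 + 1(70.2) = 70.2
Total out = 429.2 + 230.2 + 70.2 = 729.6 kmol/h.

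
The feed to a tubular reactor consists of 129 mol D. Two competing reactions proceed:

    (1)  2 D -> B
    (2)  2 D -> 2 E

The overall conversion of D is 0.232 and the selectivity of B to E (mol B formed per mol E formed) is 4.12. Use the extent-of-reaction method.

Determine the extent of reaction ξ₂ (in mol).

ξ₂ = 1.62 mol

Conversion of D: D consumed = 0.232 × 129 = 29.93 mol = 2ξ₁ + 2ξ₂.
Selectivity: 1ξ₁ / (2ξ₂) = 4.12 → ξ₁ = 8.24 ξ₂.
Substitute: (2·8.24 + 2) ξ₂ = 29.93 → ξ₂ = 1.619 mol, ξ₁ = 13.34 mol.
Outlet amounts (n = n₀ + Σ ν·ξ):
  D: 129 − 2(13.34) − 2(1.619) = 99.07
  B: 0 + 1(13.34) = 13.34
  E: 0 + 2(1.619) = 3.239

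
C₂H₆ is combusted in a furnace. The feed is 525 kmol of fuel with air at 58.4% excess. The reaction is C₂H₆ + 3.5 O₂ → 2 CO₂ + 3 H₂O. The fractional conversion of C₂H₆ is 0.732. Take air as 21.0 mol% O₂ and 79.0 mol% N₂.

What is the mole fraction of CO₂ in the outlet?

Stoichiometric O₂ = 3.5 × 525 = 1838 kmol; O₂ fed = 1838 × 1.584 = 2911 kmol.
N₂ fed = 2911 × 79/21 = 10950 kmol.
Fuel reacted = 0.732 × 525 → ξ = 384.3 kmol.
Outlet (n = n₀ + ν ξ):
  C₂H₆: 525 − 1(384.3) = 140.7
  O₂: 2911 − 3.5(384.3) = 1566
  N₂: 10950 (inert)
  CO₂: 0 + 2(384.3) = 768.6
  H₂O: 0 + 3(384.3) = 1153
Total out = 14580 kmol; y_CO₂ = 768.6 / 14580 = 0.05273.

0.0527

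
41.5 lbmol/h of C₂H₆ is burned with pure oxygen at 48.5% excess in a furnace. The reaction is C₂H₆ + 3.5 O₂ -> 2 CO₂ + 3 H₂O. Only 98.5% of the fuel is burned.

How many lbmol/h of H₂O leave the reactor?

Stoichiometric O₂ = 3.5 × 41.5 = 145.2 lbmol/h; O₂ fed = 145.2 × 1.485 = 215.7 lbmol/h.
Fuel reacted = 0.985 × 41.5 → ξ = 40.88 lbmol/h.
Outlet (n = n₀ + ν ξ):
  C₂H₆: 41.5 − 1(40.88) = 0.6225
  O₂: 215.7 − 3.5(40.88) = 72.62
  CO₂: 0 + 2(40.88) = 81.75
  H₂O: 0 + 3(40.88) = 122.6

123 lbmol/h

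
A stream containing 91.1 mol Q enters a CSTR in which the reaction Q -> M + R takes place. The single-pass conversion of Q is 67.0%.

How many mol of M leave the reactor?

61 mol

Q reacted = 0.67 × 91.1 = 61.04 mol; ν_Q = −1, so ξ = 61.04/1 = 61.04 mol.
Outlet amounts (n = n₀ + ν ξ):
  Q: 91.1 − 1(61.04) = 30.06
  M: 0 + 1(61.04) = 61.04
  R: 0 + 1(61.04) = 61.04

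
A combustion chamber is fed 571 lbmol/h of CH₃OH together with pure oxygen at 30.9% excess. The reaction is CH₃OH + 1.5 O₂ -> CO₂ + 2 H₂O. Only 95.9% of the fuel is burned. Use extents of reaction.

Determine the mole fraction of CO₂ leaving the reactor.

Stoichiometric O₂ = 1.5 × 571 = 856.5 lbmol/h; O₂ fed = 856.5 × 1.309 = 1121 lbmol/h.
Fuel reacted = 0.959 × 571 → ξ = 547.6 lbmol/h.
Outlet (n = n₀ + ν ξ):
  CH₃OH: 571 − 1(547.6) = 23.41
  O₂: 1121 − 1.5(547.6) = 299.8
  CO₂: 0 + 1(547.6) = 547.6
  H₂O: 0 + 2(547.6) = 1095
Total out = 1966 lbmol/h; y_CO₂ = 547.6 / 1966 = 0.2785.

0.279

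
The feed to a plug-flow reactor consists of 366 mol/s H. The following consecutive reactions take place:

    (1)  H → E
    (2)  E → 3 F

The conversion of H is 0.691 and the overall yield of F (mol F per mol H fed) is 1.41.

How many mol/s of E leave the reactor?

80.9 mol/s

Conversion of H: H consumed = 1ξ₁ = 0.691 × 366 → ξ₁ = 252.9 mol/s.
Yield of F: 3ξ₂ / 366 = 1.41 → ξ₂ = 172 mol/s.
Outlet amounts (n = n₀ + Σ ν·ξ):
  H: 366 − 1(252.9) = 113.1
  E: 0 + 1(252.9) − 1(172) = 80.89
  F: 0 + 3(172) = 516.1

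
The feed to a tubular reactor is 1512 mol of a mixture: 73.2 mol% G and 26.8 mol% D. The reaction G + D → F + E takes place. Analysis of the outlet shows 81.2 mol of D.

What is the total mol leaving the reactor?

For D: n = n₀ − 1ξ → 81.2 = 405.2 − 1ξ, giving ξ = 324 mol.
Outlet amounts (n = n₀ + ν ξ):
  G: 1107 − 1(324) = 782.8
  D: 405.2 − 1(324) = 81.2
  F: 0 + 1(324) = 324
  E: 0 + 1(324) = 324
Total out = 782.8 + 81.2 + 324 + 324 = 1512 mol.

1510 mol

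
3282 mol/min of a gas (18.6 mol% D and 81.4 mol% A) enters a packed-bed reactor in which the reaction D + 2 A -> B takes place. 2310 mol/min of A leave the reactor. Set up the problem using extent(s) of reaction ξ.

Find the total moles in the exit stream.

2920 mol/min

For A: n = n₀ − 2ξ → 2310 = 2672 − 2ξ, giving ξ = 180.8 mol/min.
Outlet amounts (n = n₀ + ν ξ):
  D: 610.5 − 1(180.8) = 429.7
  A: 2672 − 2(180.8) = 2310
  B: 0 + 1(180.8) = 180.8
Total out = 429.7 + 2310 + 180.8 = 2920 mol/min.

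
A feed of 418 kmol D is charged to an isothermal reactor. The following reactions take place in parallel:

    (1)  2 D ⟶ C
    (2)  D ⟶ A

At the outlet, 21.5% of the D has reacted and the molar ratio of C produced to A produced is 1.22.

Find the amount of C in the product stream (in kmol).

Conversion of D: D consumed = 0.215 × 418 = 89.87 kmol = 2ξ₁ + 1ξ₂.
Selectivity: 1ξ₁ / (1ξ₂) = 1.22 → ξ₁ = 1.22 ξ₂.
Substitute: (2·1.22 + 1) ξ₂ = 89.87 → ξ₂ = 26.12 kmol, ξ₁ = 31.87 kmol.
Outlet amounts (n = n₀ + Σ ν·ξ):
  D: 418 − 2(31.87) − 1(26.12) = 328.1
  C: 0 + 1(31.87) = 31.87
  A: 0 + 1(26.12) = 26.12

31.9 kmol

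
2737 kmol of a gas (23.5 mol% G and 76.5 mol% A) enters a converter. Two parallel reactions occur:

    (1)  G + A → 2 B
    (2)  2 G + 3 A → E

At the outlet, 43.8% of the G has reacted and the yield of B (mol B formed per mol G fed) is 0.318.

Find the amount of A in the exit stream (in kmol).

1720 kmol

Yield of B: 2ξ₁ / 643.2 = 0.318 → ξ₁ = 102.3 kmol.
Conversion of G: 1ξ₁ + 2ξ₂ = 0.438 × 643.2 = 281.7 → ξ₂ = 89.73 kmol.
Outlet amounts (n = n₀ + Σ ν·ξ):
  G: 643.2 − 1(102.3) − 2(89.73) = 361.5
  A: 2094 − 1(102.3) − 3(89.73) = 1722
  B: 0 + 2(102.3) = 204.5
  E: 0 + 1(89.73) = 89.73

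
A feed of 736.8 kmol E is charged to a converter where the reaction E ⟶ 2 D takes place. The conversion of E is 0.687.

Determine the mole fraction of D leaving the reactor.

0.814

E reacted = 0.687 × 736.8 = 506.2 kmol; ν_E = −1, so ξ = 506.2/1 = 506.2 kmol.
Outlet amounts (n = n₀ + ν ξ):
  E: 736.8 − 1(506.2) = 230.6
  D: 0 + 2(506.2) = 1012
Total out = 1243 kmol; y_D = 1012 / 1243 = 0.8145.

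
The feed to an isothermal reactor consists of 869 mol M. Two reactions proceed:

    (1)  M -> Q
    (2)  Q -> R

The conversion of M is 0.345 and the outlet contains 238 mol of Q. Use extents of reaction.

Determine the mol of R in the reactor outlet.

Conversion of M: M consumed = 1ξ₁ = 0.345 × 869 → ξ₁ = 299.8 mol.
Q balance: n_Q = 0 + 1ξ₁ − 1ξ₂ = 238 → ξ₂ = (1·299.8 − 238)/1 = 61.8 mol.
Outlet amounts (n = n₀ + Σ ν·ξ):
  M: 869 − 1(299.8) = 569.2
  Q: 0 + 1(299.8) − 1(61.8) = 238
  R: 0 + 1(61.8) = 61.8

61.8 mol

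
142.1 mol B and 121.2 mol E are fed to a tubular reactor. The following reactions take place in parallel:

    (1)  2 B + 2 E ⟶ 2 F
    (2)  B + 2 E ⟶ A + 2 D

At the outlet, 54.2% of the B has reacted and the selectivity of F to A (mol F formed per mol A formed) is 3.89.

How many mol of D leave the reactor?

Conversion of B: B consumed = 0.542 × 142.1 = 77.02 mol = 2ξ₁ + 1ξ₂.
Selectivity: 2ξ₁ / (1ξ₂) = 3.89 → ξ₁ = 1.945 ξ₂.
Substitute: (2·1.945 + 1) ξ₂ = 77.02 → ξ₂ = 15.75 mol, ξ₁ = 30.63 mol.
Outlet amounts (n = n₀ + Σ ν·ξ):
  B: 142.1 − 2(30.63) − 1(15.75) = 65.08
  E: 121.2 − 2(30.63) − 2(15.75) = 28.43
  F: 0 + 2(30.63) = 61.27
  A: 0 + 1(15.75) = 15.75
  D: 0 + 2(15.75) = 31.5

31.5 mol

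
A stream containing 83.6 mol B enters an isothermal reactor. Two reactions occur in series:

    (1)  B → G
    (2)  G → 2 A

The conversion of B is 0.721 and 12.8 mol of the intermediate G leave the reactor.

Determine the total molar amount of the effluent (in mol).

131 mol

Conversion of B: B consumed = 1ξ₁ = 0.721 × 83.6 → ξ₁ = 60.28 mol.
G balance: n_G = 0 + 1ξ₁ − 1ξ₂ = 12.8 → ξ₂ = (1·60.28 − 12.8)/1 = 47.48 mol.
Outlet amounts (n = n₀ + Σ ν·ξ):
  B: 83.6 − 1(60.28) = 23.32
  G: 0 + 1(60.28) − 1(47.48) = 12.8
  A: 0 + 2(47.48) = 94.95
Total out = 23.32 + 12.8 + 94.95 = 131.1 mol.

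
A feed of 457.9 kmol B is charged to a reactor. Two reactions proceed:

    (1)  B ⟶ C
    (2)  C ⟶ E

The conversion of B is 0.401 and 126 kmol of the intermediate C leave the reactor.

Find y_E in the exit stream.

Conversion of B: B consumed = 1ξ₁ = 0.401 × 457.9 → ξ₁ = 183.6 kmol.
C balance: n_C = 0 + 1ξ₁ − 1ξ₂ = 126 → ξ₂ = (1·183.6 − 126)/1 = 57.62 kmol.
Outlet amounts (n = n₀ + Σ ν·ξ):
  B: 457.9 − 1(183.6) = 274.3
  C: 0 + 1(183.6) − 1(57.62) = 126
  E: 0 + 1(57.62) = 57.62
Total out = 457.9 kmol; y_E = 57.62 / 457.9 = 0.1258.

0.126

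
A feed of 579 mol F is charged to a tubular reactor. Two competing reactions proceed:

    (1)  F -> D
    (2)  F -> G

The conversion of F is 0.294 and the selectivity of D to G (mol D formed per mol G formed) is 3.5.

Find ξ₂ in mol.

Conversion of F: F consumed = 0.294 × 579 = 170.2 mol = 1ξ₁ + 1ξ₂.
Selectivity: 1ξ₁ / (1ξ₂) = 3.5 → ξ₁ = 3.5 ξ₂.
Substitute: (1·3.5 + 1) ξ₂ = 170.2 → ξ₂ = 37.83 mol, ξ₁ = 132.4 mol.
Outlet amounts (n = n₀ + Σ ν·ξ):
  F: 579 − 1(132.4) − 1(37.83) = 408.8
  D: 0 + 1(132.4) = 132.4
  G: 0 + 1(37.83) = 37.83

ξ₂ = 37.8 mol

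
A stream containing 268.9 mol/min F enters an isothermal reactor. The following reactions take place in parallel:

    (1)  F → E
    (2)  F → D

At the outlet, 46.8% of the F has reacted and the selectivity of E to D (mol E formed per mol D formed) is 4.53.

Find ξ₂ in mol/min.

ξ₂ = 22.8 mol/min

Conversion of F: F consumed = 0.468 × 268.9 = 125.8 mol/min = 1ξ₁ + 1ξ₂.
Selectivity: 1ξ₁ / (1ξ₂) = 4.53 → ξ₁ = 4.53 ξ₂.
Substitute: (1·4.53 + 1) ξ₂ = 125.8 → ξ₂ = 22.76 mol/min, ξ₁ = 103.1 mol/min.
Outlet amounts (n = n₀ + Σ ν·ξ):
  F: 268.9 − 1(103.1) − 1(22.76) = 143.1
  E: 0 + 1(103.1) = 103.1
  D: 0 + 1(22.76) = 22.76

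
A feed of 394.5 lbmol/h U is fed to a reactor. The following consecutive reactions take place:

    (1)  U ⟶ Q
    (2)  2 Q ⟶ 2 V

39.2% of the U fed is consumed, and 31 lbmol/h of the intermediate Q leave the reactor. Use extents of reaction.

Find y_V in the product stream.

Conversion of U: U consumed = 1ξ₁ = 0.392 × 394.5 → ξ₁ = 154.6 lbmol/h.
Q balance: n_Q = 0 + 1ξ₁ − 2ξ₂ = 31 → ξ₂ = (1·154.6 − 31)/2 = 61.82 lbmol/h.
Outlet amounts (n = n₀ + Σ ν·ξ):
  U: 394.5 − 1(154.6) = 239.9
  Q: 0 + 1(154.6) − 2(61.82) = 31
  V: 0 + 2(61.82) = 123.6
Total out = 394.5 lbmol/h; y_V = 123.6 / 394.5 = 0.3134.

0.313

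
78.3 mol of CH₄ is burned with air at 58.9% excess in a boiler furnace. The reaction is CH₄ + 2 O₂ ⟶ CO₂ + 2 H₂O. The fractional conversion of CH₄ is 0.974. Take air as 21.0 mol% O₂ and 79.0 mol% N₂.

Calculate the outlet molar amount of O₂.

Stoichiometric O₂ = 2 × 78.3 = 156.6 mol; O₂ fed = 156.6 × 1.589 = 248.8 mol.
N₂ fed = 248.8 × 79/21 = 936.1 mol.
Fuel reacted = 0.974 × 78.3 → ξ = 76.26 mol.
Outlet (n = n₀ + ν ξ):
  CH₄: 78.3 − 1(76.26) = 2.036
  O₂: 248.8 − 2(76.26) = 96.31
  N₂: 936.1 (inert)
  CO₂: 0 + 1(76.26) = 76.26
  H₂O: 0 + 2(76.26) = 152.5

96.3 mol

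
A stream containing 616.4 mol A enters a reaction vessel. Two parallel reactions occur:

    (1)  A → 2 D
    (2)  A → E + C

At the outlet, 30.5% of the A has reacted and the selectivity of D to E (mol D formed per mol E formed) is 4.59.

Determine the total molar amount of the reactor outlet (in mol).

Conversion of A: A consumed = 0.305 × 616.4 = 188 mol = 1ξ₁ + 1ξ₂.
Selectivity: 2ξ₁ / (1ξ₂) = 4.59 → ξ₁ = 2.295 ξ₂.
Substitute: (1·2.295 + 1) ξ₂ = 188 → ξ₂ = 57.06 mol, ξ₁ = 130.9 mol.
Outlet amounts (n = n₀ + Σ ν·ξ):
  A: 616.4 − 1(130.9) − 1(57.06) = 428.4
  D: 0 + 2(130.9) = 261.9
  E: 0 + 1(57.06) = 57.06
  C: 0 + 1(57.06) = 57.06
Total out = 428.4 + 261.9 + 57.06 + 57.06 = 804.4 mol.

804 mol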